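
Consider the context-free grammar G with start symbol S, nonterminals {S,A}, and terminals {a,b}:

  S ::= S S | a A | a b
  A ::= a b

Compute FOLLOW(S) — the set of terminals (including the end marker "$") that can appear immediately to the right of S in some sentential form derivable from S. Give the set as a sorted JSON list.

Compute FIRST by fixpoint:
iter 1:
  A via A→a b: +{a}
  S via S→a A: +{a}
  S: {a}  A: {a}
iter 2: (stable)
  S: {a}  A: {a}

FOLLOW iteration:
seed FOLLOW(S) with $
pass 1:
  S→S S: FOLLOW(S) ⊇ FIRST(S) = {a}; new: +{a}
  S→a A: FOLLOW(A) ⊇ FOLLOW(S) ⊇ {$,a}; new: +{$,a}
  FOLLOW(S)={$,a}  FOLLOW(A)={$,a}
pass 2: (stable)
  FOLLOW(S)={$,a}  FOLLOW(A)={$,a}

FOLLOW(S) = ["$", "a"]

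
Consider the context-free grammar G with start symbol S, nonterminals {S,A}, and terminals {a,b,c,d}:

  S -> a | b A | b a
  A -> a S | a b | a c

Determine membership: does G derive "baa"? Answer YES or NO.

Convert to CNF:
  S -> T1 A | T1 T0 | a
  A -> T0 S | T0 T1 | T0 T2
  T0 -> a
  T1 -> b
  T2 -> c

CYK table (by increasing span):
  [0..0]={T1}  "b"  orig:{}
  [1..1]={S,T0}  "a"  orig:{S}
  [2..2]={S,T0}  "a"  orig:{S}
  [0..1]={S}  "ba"
  [1..2]={A}  "aa"
  [0..2]={S}  "baa"

S ∈ T[0,2] ⇒ YES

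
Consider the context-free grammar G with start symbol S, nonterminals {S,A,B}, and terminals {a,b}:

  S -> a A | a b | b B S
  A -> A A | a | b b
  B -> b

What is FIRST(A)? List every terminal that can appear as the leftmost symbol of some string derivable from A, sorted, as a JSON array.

Compute FIRST by fixpoint:
pass 1:
  A via A→a: +{a}
  A via A→b b: +{b}
  B via B→b: +{b}
  S via S→a A: +{a}
  S via S→b B S: +{b}
  S: {a,b}  A: {a,b}  B: {b}
pass 2: — fixpoint
  S: {a,b}  A: {a,b}  B: {b}

FIRST(A) = ["a", "b"]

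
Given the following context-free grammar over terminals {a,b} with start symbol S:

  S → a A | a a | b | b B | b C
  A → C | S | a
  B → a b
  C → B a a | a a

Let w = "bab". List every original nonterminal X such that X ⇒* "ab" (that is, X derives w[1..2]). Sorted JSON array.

CNF form of G:
  S -> T0 A | T0 T0 | T1 B | T1 C | b
  A -> B X2 | T0 A | T0 T0 | T1 B | T1 C | a | b
  B -> T0 T1
  C -> B X3 | T0 T0
  T0 -> a
  T1 -> b
  X2 -> T0 T0
  X3 -> T0 T0

CYK fill — only the sub-triangle for w[1..2]:
  [1..1]={A,T0}  "a"  orig:{A}
  [2..2]={A,S,T1}  "b"  orig:{A,S}
  [1..2]={A,B,S}  "ab"

Original NTs in T[1,2] deriving "ab": ["A", "B", "S"]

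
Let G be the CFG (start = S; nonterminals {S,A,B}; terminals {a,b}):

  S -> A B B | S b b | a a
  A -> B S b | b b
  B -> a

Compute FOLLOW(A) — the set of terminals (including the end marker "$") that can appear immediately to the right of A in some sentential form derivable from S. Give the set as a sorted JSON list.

Compute FIRST by fixpoint:
pass 1:
  A via A→b b: +{b}
  B via B→a: +{a}
  S via S→A B B: +{b}
  S via S→a a: +{a}
  FIRST[S]={a,b}  FIRST[A]={b}  FIRST[B]={a}
pass 2:
  A via A→B S b: +{a}
  FIRST[S]={a,b}  FIRST[A]={a,b}  FIRST[B]={a}
pass 3: (no change)
  FIRST[S]={a,b}  FIRST[A]={a,b}  FIRST[B]={a}

FOLLOW iteration:
FOLLOW(S) := {$}
pass 1:
  A→B S b: FOLLOW(B) ⊇ FIRST(S) = {a,b}; new: +{a,b}
  A→B S b: FOLLOW(S) ⊇ FIRST(b) = {b}; new: +{b}
  S→A B B: FOLLOW(A) ⊇ FIRST(B) = {a}; new: +{a}
  S→A B B: FOLLOW(B) ⊇ FOLLOW(S) ⊇ {$,b}; new: +{$}
  FOLLOW(S)={$,b}  FOLLOW(A)={a}  FOLLOW(B)={$,a,b}
pass 2: done
  FOLLOW(S)={$,b}  FOLLOW(A)={a}  FOLLOW(B)={$,a,b}

FOLLOW(A) = ["a"]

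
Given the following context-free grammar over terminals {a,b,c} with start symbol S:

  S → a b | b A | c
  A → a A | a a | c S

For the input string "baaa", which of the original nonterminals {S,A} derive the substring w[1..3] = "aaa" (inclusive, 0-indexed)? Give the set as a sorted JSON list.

CNF form of G:
  S -> T0 T2 | T2 A | c
  A -> T0 A | T0 T0 | T1 S
  T0 -> a
  T1 -> c
  T2 -> b

CYK fill — only the sub-triangle for w[1..3]:
  cell(1,1) a: {T0}  orig:{}
  cell(2,2) a: {T0}  orig:{}
  cell(3,3) a: {T0}  orig:{}
  cell(1,2) aa: {A}
  cell(2,3) aa: {A}
  cell(1,3) aaa: {A}

Original NTs in T[1,3] deriving "aaa": ["A"]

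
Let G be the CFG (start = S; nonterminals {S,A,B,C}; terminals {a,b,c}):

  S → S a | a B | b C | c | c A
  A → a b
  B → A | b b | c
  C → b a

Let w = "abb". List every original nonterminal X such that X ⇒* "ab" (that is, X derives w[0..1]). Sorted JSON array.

Convert to CNF:
  S -> S T0 | T0 B | T1 C | T2 A | c
  A -> T0 T1
  B -> T0 T1 | T1 T1 | c
  C -> T1 T0
  T0 -> a
  T1 -> b
  T2 -> c

CYK fill (cells [i..j] with 0 ≤ i ≤ j ≤ 1 only):
  T[0,0] 'a' = {T0}  orig:{}
  T[1,1] 'b' = {T1}  orig:{}
  T[0,1] 'ab' = {A,B}

Original NTs in T[0,1] deriving "ab": ["A", "B"]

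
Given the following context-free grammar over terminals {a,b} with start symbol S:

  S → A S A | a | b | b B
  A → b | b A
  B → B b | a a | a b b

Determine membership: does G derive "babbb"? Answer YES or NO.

CNF form of G:
  S -> A X3 | T0 B | a | b
  A -> T0 A | b
  B -> B T0 | T1 T1 | T1 X2
  T0 -> b
  T1 -> a
  X2 -> T0 T0
  X3 -> S A

Fill CYK table bottom-up:
  [0..0]={A,S,T0}  "b"  orig:{A,S}
  [1..1]={S,T1}  "a"  orig:{S}
  [2..2]={A,S,T0}  "b"  orig:{A,S}
  [3..3]={A,S,T0}  "b"  orig:{A,S}
  [4..4]={A,S,T0}  "b"  orig:{A,S}
  [0..1]=∅  "ba"
  [1..2]={X3}  "ab"  orig:{}
  [2..3]={A,X2,X3}  "bb"  orig:{A}
  [3..4]={A,X2,X3}  "bb"  orig:{A}
  [0..2]={S}  "bab"
  [1..3]={B,X3}  "abb"  orig:{B}
  [2..4]={A,S,X3}  "bbb"  orig:{A,S}
  [0..3]={S,X3}  "babb"  orig:{S}
  [1..4]={B,X3}  "abbb"  orig:{B}
  [0..4]={S,X3}  "babbb"  orig:{S}

S ∈ T[0,4] ⇒ YES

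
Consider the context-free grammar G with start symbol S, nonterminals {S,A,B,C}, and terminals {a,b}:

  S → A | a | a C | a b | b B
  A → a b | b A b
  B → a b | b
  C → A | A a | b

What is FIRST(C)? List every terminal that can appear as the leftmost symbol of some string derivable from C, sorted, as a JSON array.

FIRST iteration:
iter 1:
  A via A→a b: +{a}
  A via A→b A b: +{b}
  B via B→a b: +{a}
  B via B→b: +{b}
  C via C→A: +{a,b}
  S via S→A: +{a,b}
  FIRST[S]={a,b}  FIRST[A]={a,b}  FIRST[B]={a,b}  FIRST[C]={a,b}
iter 2: — fixpoint
  FIRST[S]={a,b}  FIRST[A]={a,b}  FIRST[B]={a,b}  FIRST[C]={a,b}

FIRST(C) = ["a", "b"]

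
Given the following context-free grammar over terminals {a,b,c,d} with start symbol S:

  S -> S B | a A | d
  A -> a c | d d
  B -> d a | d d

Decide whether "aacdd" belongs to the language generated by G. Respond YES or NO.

CNF form of G:
  S -> S B | T0 A | d
  A -> T0 T1 | T2 T2
  B -> T2 T0 | T2 T2
  T0 -> a
  T1 -> c
  T2 -> d

CYK fill:
  T[0,0] 'a' = {T0}  orig:{}
  T[1,1] 'a' = {T0}  orig:{}
  T[2,2] 'c' = {T1}  orig:{}
  T[3,3] 'd' = {S,T2}  orig:{S}
  T[4,4] 'd' = {S,T2}  orig:{S}
  T[0,1] 'aa' = ∅
  T[1,2] 'ac' = {A}
  T[2,3] 'cd' = ∅
  T[3,4] 'dd' = {A,B}
  T[0,2] 'aac' = {S}
  T[1,3] 'acd' = ∅
  T[2,4] 'cdd' = ∅
  T[0,3] 'aacd' = ∅
  T[1,4] 'acdd' = ∅
  T[0,4] 'aacdd' = {S}

S ∈ T[0,4] ⇒ YES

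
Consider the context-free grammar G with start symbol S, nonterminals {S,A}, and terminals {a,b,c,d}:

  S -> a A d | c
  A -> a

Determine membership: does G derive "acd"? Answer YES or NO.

CNF form of G:
  S -> T0 X2 | c
  A -> a
  T0 -> a
  T1 -> d
  X2 -> A T1

Fill CYK table bottom-up:
  cell(0,0) a: {A,T0}  orig:{A}
  cell(1,1) c: {S}
  cell(2,2) d: {T1}  orig:{}
  cell(0,1) ac: ∅
  cell(1,2) cd: ∅
  cell(0,2) acd: ∅

S ∉ T[0,2] ⇒ NO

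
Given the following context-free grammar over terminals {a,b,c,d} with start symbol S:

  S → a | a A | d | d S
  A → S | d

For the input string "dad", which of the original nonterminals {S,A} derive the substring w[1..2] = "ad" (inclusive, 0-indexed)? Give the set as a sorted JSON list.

Convert to CNF:
  S -> T0 A | T1 S | a | d
  A -> T0 A | T1 S | a | d
  T0 -> a
  T1 -> d

Fill CYK table bottom-up — only the sub-triangle for w[1..2]:
  T[1,1] 'a' = {A,S,T0}  orig:{A,S}
  T[2,2] 'd' = {A,S,T1}  orig:{A,S}
  T[1,2] 'ad' = {A,S}

Original NTs in T[1,2] deriving "ad": ["A", "S"]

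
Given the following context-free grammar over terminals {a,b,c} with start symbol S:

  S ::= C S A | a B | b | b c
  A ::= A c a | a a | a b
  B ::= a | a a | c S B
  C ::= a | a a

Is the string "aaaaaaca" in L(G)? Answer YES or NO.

Convert to CNF:
  S -> C X5 | T1 B | T2 T0 | b
  A -> A X3 | T1 T1 | T1 T2
  B -> T0 X4 | T1 T1 | a
  C -> T1 T1 | a
  T0 -> c
  T1 -> a
  T2 -> b
  X3 -> T0 T1
  X4 -> S B
  X5 -> S A

CYK fill:
  T[0,0] 'a' = {B,C,T1}  orig:{B,C}
  T[1,1] 'a' = {B,C,T1}  orig:{B,C}
  T[2,2] 'a' = {B,C,T1}  orig:{B,C}
  T[3,3] 'a' = {B,C,T1}  orig:{B,C}
  T[4,4] 'a' = {B,C,T1}  orig:{B,C}
  T[5,5] 'a' = {B,C,T1}  orig:{B,C}
  T[6,6] 'c' = {T0}  orig:{}
  T[7,7] 'a' = {B,C,T1}  orig:{B,C}
  T[0,1] 'aa' = {A,B,C,S}
  T[1,2] 'aa' = {A,B,C,S}
  T[2,3] 'aa' = {A,B,C,S}
  T[3,4] 'aa' = {A,B,C,S}
  T[4,5] 'aa' = {A,B,C,S}
  T[5,6] 'ac' = ∅
  T[6,7] 'ca' = {X3}  orig:{}
  T[0,2] 'aaa' = {S,X4}  orig:{S}
  T[1,3] 'aaa' = {S,X4}  orig:{S}
  T[2,4] 'aaa' = {S,X4}  orig:{S}
  T[3,5] 'aaa' = {S,X4}  orig:{S}
  T[4,6] 'aac' = ∅
  T[5,7] 'aca' = ∅
  T[0,3] 'aaaa' = {X4,X5}  orig:{}
  T[1,4] 'aaaa' = {X4,X5}  orig:{}
  T[2,5] 'aaaa' = {X4,X5}  orig:{}
  T[3,6] 'aaac' = ∅
  T[4,7] 'aaca' = {A}
  T[0,4] 'aaaaa' = {S,X4,X5}  orig:{S}
  T[1,5] 'aaaaa' = {S,X4,X5}  orig:{S}
  T[2,6] 'aaaac' = ∅
  T[3,7] 'aaaca' = ∅
  T[0,5] 'aaaaaa' = {S,X4}  orig:{S}
  T[1,6] 'aaaaac' = ∅
  T[2,7] 'aaaaca' = {X5}  orig:{}
  T[0,6] 'aaaaaac' = ∅
  T[1,7] 'aaaaaca' = {S,X5}  orig:{S}
  T[0,7] 'aaaaaaca' = {S}

S ∈ T[0,7] ⇒ YES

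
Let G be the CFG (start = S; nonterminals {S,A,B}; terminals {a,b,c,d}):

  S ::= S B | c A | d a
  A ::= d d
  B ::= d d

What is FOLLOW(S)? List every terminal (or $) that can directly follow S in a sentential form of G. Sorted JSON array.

FIRST iteration:
iter 1:
  A via A→d d: +{d}
  B via B→d d: +{d}
  S via S→c A: +{c}
  S via S→d a: +{d}
  S: {c,d}  A: {d}  B: {d}
iter 2: done
  S: {c,d}  A: {d}  B: {d}

FOLLOW iteration:
seed FOLLOW(S) with $
round 1:
  S→S B: FOLLOW(S) ⊇ FIRST(B) = {d}; new: +{d}
  S→S B: FOLLOW(B) ⊇ FOLLOW(S) ⊇ {$,d}; new: +{$,d}
  S→c A: FOLLOW(A) ⊇ FOLLOW(S) ⊇ {$,d}; new: +{$,d}
  FOLLOW(S)={$,d}  FOLLOW(A)={$,d}  FOLLOW(B)={$,d}
round 2: — fixpoint
  FOLLOW(S)={$,d}  FOLLOW(A)={$,d}  FOLLOW(B)={$,d}

FOLLOW(S) = ["$", "d"]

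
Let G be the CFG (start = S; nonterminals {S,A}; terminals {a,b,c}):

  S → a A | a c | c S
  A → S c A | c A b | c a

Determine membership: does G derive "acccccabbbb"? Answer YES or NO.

Convert to CNF:
  S -> T0 S | T2 A | T2 T0
  A -> S X3 | T0 T2 | T0 X4
  T0 -> c
  T1 -> b
  T2 -> a
  X3 -> T0 A
  X4 -> A T1

CYK fill:
  T[0,0] 'a' = {T2}  orig:{}
  T[1,1] 'c' = {T0}  orig:{}
  T[2,2] 'c' = {T0}  orig:{}
  T[3,3] 'c' = {T0}  orig:{}
  T[4,4] 'c' = {T0}  orig:{}
  T[5,5] 'c' = {T0}  orig:{}
  T[6,6] 'a' = {T2}  orig:{}
  T[7,7] 'b' = {T1}  orig:{}
  T[8,8] 'b' = {T1}  orig:{}
  T[9,9] 'b' = {T1}  orig:{}
  T[10,10] 'b' = {T1}  orig:{}
  T[0,1] 'ac' = {S}
  T[1,2] 'cc' = ∅
  T[2,3] 'cc' = ∅
  T[3,4] 'cc' = ∅
  T[4,5] 'cc' = ∅
  T[5,6] 'ca' = {A}
  T[6,7] 'ab' = ∅
  T[7,8] 'bb' = ∅
  T[8,9] 'bb' = ∅
  T[9,10] 'bb' = ∅
  T[0,2] 'acc' = ∅
  T[1,3] 'ccc' = ∅
  T[2,4] 'ccc' = ∅
  T[3,5] 'ccc' = ∅
  T[4,6] 'cca' = {X3}  orig:{}
  T[5,7] 'cab' = {X4}  orig:{}
  T[6,8] 'abb' = ∅
  T[7,9] 'bbb' = ∅
  T[8,10] 'bbb' = ∅
  T[0,3] 'accc' = ∅
  T[1,4] 'cccc' = ∅
  T[2,5] 'cccc' = ∅
  T[3,6] 'ccca' = ∅
  T[4,7] 'ccab' = {A}
  T[5,8] 'cabb' = ∅
  T[6,9] 'abbb' = ∅
  T[7,10] 'bbbb' = ∅
  T[0,4] 'acccc' = ∅
  T[1,5] 'ccccc' = ∅
  T[2,6] 'cccca' = ∅
  T[3,7] 'cccab' = {X3}  orig:{}
  T[4,8] 'ccabb' = {X4}  orig:{}
  T[5,9] 'cabbb' = ∅
  T[6,10] 'abbbb' = ∅
  T[0,5] 'accccc' = ∅
  T[1,6] 'ccccca' = ∅
  T[2,7] 'ccccab' = ∅
  T[3,8] 'cccabb' = {A}
  T[4,9] 'ccabbb' = ∅
  T[5,10] 'cabbbb' = ∅
  T[0,6] 'accccca' = ∅
  T[1,7] 'cccccab' = ∅
  T[2,8] 'ccccabb' = {X3}  orig:{}
  T[3,9] 'cccabbb' = {X4}  orig:{}
  T[4,10] 'ccabbbb' = ∅
  T[0,7] 'acccccab' = ∅
  T[1,8] 'cccccabb' = ∅
  T[2,9] 'ccccabbb' = {A}
  T[3,10] 'cccabbbb' = ∅
  T[0,8] 'acccccabb' = {A}
  T[1,9] 'cccccabbb' = {X3}  orig:{}
  T[2,10] 'ccccabbbb' = {X4}  orig:{}
  T[0,9] 'acccccabbb' = {X4}  orig:{}
  T[1,10] 'cccccabbbb' = {A}
  T[0,10] 'acccccabbbb' = {S}

S ∈ T[0,10] ⇒ YES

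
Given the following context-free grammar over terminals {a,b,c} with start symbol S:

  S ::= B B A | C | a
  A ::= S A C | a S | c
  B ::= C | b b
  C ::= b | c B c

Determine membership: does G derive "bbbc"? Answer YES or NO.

CNF form of G:
  S -> B X6 | T2 X7 | a | b
  A -> S X3 | T0 S | c
  B -> T1 T1 | T2 X4 | b
  C -> T2 X5 | b
  T0 -> a
  T1 -> b
  T2 -> c
  X3 -> A C
  X4 -> B T2
  X5 -> B T2
  X6 -> B A
  X7 -> B T2

CYK fill:
  cell(0,0) b: {B,C,S,T1}  orig:{B,C,S}
  cell(1,1) b: {B,C,S,T1}  orig:{B,C,S}
  cell(2,2) b: {B,C,S,T1}  orig:{B,C,S}
  cell(3,3) c: {A,T2}  orig:{A}
  cell(0,1) bb: {B}
  cell(1,2) bb: {B}
  cell(2,3) bc: {X4,X5,X6,X7}  orig:{}
  cell(0,2) bbb: ∅
  cell(1,3) bbc: {S,X4,X5,X6,X7}  orig:{S}
  cell(0,3) bbbc: {S}

S ∈ T[0,3] ⇒ YES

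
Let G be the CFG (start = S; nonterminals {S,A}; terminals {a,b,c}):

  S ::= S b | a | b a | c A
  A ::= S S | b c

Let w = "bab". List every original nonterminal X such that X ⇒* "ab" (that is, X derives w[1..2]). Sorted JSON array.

CNF form of G:
  S -> S T0 | T0 T2 | T1 A | a
  A -> S S | T0 T1
  T0 -> b
  T1 -> c
  T2 -> a

CYK table (by increasing span) (cells [i..j] with 1 ≤ i ≤ j ≤ 2 only):
  T[1,1] 'a' = {S,T2}  orig:{S}
  T[2,2] 'b' = {T0}  orig:{}
  T[1,2] 'ab' = {S}

Original NTs in T[1,2] deriving "ab": ["S"]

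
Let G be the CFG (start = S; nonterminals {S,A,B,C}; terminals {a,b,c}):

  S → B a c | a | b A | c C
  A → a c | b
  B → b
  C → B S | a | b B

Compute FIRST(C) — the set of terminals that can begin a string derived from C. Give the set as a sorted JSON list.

FIRST sets, iterate to fixpoint:
[1]
  A via A→a c: +{a}
  A via A→b: +{b}
  B via B→b: +{b}
  C via C→B S: +{b}
  C via C→a: +{a}
  S via S→B a c: +{b}
  S via S→a: +{a}
  S via S→c C: +{c}
  FIRST(S)={a,b,c}  FIRST(A)={a,b}  FIRST(B)={b}  FIRST(C)={a,b}
[2] — fixpoint
  FIRST(S)={a,b,c}  FIRST(A)={a,b}  FIRST(B)={b}  FIRST(C)={a,b}

FIRST(C) = ["a", "b"]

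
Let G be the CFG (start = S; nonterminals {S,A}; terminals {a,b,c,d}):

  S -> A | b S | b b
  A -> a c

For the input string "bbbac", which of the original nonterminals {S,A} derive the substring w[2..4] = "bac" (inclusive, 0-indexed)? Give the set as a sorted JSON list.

Convert to CNF:
  S -> T0 T1 | T2 S | T2 T2
  A -> T0 T1
  T0 -> a
  T1 -> c
  T2 -> b

Fill CYK table bottom-up — only the sub-triangle for w[2..4]:
  cell(2,2) b: {T2}  orig:{}
  cell(3,3) a: {T0}  orig:{}
  cell(4,4) c: {T1}  orig:{}
  cell(2,3) ba: ∅
  cell(3,4) ac: {A,S}
  cell(2,4) bac: {S}

Original NTs in T[2,4] deriving "bac": ["S"]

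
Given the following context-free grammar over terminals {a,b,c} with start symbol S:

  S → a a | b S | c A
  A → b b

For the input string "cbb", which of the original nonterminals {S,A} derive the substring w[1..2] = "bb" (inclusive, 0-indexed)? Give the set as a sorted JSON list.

CNF form of G:
  S -> T0 S | T1 T1 | T2 A
  A -> T0 T0
  T0 -> b
  T1 -> a
  T2 -> c

CYK table (by increasing span), restricted to cells inside w[1..2]:
  [1..1]={T0}  "b"  orig:{}
  [2..2]={T0}  "b"  orig:{}
  [1..2]={A}  "bb"

Original NTs in T[1,2] deriving "bb": ["A"]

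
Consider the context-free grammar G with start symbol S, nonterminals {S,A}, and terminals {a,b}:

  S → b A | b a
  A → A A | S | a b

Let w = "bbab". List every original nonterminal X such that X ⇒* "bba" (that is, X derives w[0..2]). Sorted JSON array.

CNF form of G:
  S -> T1 A | T1 T0
  A -> A A | T0 T1 | T1 A | T1 T0
  T0 -> a
  T1 -> b

Fill CYK table bottom-up — only the sub-triangle for w[0..2]:
  cell(0,0) b: {T1}  orig:{}
  cell(1,1) b: {T1}  orig:{}
  cell(2,2) a: {T0}  orig:{}
  cell(0,1) bb: ∅
  cell(1,2) ba: {A,S}
  cell(0,2) bba: {A,S}

Original NTs in T[0,2] deriving "bba": ["A", "S"]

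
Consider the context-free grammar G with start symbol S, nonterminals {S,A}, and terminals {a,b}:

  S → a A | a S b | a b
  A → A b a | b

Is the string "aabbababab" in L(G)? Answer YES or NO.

Convert to CNF:
  S -> T1 A | T1 T0 | T1 X3
  A -> A X2 | b
  T0 -> b
  T1 -> a
  X2 -> T0 T1
  X3 -> S T0

CYK fill:
  [0..0]={T1}  "a"  orig:{}
  [1..1]={T1}  "a"  orig:{}
  [2..2]={A,T0}  "b"  orig:{A}
  [3..3]={A,T0}  "b"  orig:{A}
  [4..4]={T1}  "a"  orig:{}
  [5..5]={A,T0}  "b"  orig:{A}
  [6..6]={T1}  "a"  orig:{}
  [7..7]={A,T0}  "b"  orig:{A}
  [8..8]={T1}  "a"  orig:{}
  [9..9]={A,T0}  "b"  orig:{A}
  [0..1]=∅  "aa"
  [1..2]={S}  "ab"
  [2..3]=∅  "bb"
  [3..4]={X2}  "ba"  orig:{}
  [4..5]={S}  "ab"
  [5..6]={X2}  "ba"  orig:{}
  [6..7]={S}  "ab"
  [7..8]={X2}  "ba"  orig:{}
  [8..9]={S}  "ab"
  [0..2]=∅  "aab"
  [1..3]={X3}  "abb"  orig:{}
  [2..4]={A}  "bba"
  [3..5]=∅  "bab"
  [4..6]=∅  "aba"
  [5..7]=∅  "bab"
  [6..8]=∅  "aba"
  [7..9]=∅  "bab"
  [0..3]={S}  "aabb"
  [1..4]={S}  "abba"
  [2..5]=∅  "bbab"
  [3..6]=∅  "baba"
  [4..7]=∅  "abab"
  [5..8]=∅  "baba"
  [6..9]=∅  "abab"
  [0..4]=∅  "aabba"
  [1..5]={X3}  "abbab"  orig:{}
  [2..6]={A}  "bbaba"
  [3..7]=∅  "babab"
  [4..8]=∅  "ababa"
  [5..9]=∅  "babab"
  [0..5]={S}  "aabbab"
  [1..6]={S}  "abbaba"
  [2..7]=∅  "bbabab"
  [3..8]=∅  "bababa"
  [4..9]=∅  "ababab"
  [0..6]=∅  "aabbaba"
  [1..7]={X3}  "abbabab"  orig:{}
  [2..8]={A}  "bbababa"
  [3..9]=∅  "bababab"
  [0..7]={S}  "aabbabab"
  [1..8]={S}  "abbababa"
  [2..9]=∅  "bbababab"
  [0..8]=∅  "aabbababa"
  [1..9]={X3}  "abbababab"  orig:{}
  [0..9]={S}  "aabbababab"

S ∈ T[0,9] ⇒ YES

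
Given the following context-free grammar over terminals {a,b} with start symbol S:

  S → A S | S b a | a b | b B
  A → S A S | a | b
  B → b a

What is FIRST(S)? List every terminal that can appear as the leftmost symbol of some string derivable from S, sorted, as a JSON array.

Compute FIRST by fixpoint:
[1]
  A via A→a: +{a}
  A via A→b: +{b}
  B via B→b a: +{b}
  S via S→A S: +{a,b}
  FIRST(S)={a,b}  FIRST(A)={a,b}  FIRST(B)={b}
[2] done
  FIRST(S)={a,b}  FIRST(A)={a,b}  FIRST(B)={b}

FIRST(S) = ["a", "b"]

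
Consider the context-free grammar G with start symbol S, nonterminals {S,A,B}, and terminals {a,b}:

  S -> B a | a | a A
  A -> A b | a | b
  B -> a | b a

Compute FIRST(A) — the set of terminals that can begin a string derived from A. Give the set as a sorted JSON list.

Compute FIRST by fixpoint:
[1]
  A via A→a: +{a}
  A via A→b: +{b}
  B via B→a: +{a}
  B via B→b a: +{b}
  S via S→B a: +{a,b}
  FIRST(S)={a,b}  FIRST(A)={a,b}  FIRST(B)={a,b}
[2] — fixpoint
  FIRST(S)={a,b}  FIRST(A)={a,b}  FIRST(B)={a,b}

FIRST(A) = ["a", "b"]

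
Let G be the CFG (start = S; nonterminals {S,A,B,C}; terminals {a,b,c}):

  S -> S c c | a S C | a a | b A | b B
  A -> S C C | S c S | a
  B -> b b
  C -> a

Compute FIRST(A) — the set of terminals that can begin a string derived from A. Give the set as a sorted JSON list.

Compute FIRST by fixpoint:
iter 1:
  A via A→a: +{a}
  B via B→b b: +{b}
  C via C→a: +{a}
  S via S→a S C: +{a}
  S via S→b A: +{b}
  FIRST[S]={a,b}  FIRST[A]={a}  FIRST[B]={b}  FIRST[C]={a}
iter 2:
  A via A→S C C: +{b}
  FIRST[S]={a,b}  FIRST[A]={a,b}  FIRST[B]={b}  FIRST[C]={a}
iter 3: (no change)
  FIRST[S]={a,b}  FIRST[A]={a,b}  FIRST[B]={b}  FIRST[C]={a}

FIRST(A) = ["a", "b"]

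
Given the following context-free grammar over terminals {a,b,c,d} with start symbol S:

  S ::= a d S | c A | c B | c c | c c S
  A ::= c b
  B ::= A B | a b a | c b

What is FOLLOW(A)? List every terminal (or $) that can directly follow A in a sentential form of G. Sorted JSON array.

FIRST iteration:
pass 1:
  A via A→c b: +{c}
  B via B→A B: +{c}
  B via B→a b a: +{a}
  S via S→a d S: +{a}
  S via S→c A: +{c}
  FIRST(S)={a,c}  FIRST(A)={c}  FIRST(B)={a,c}
pass 2: (stable)
  FIRST(S)={a,c}  FIRST(A)={c}  FIRST(B)={a,c}

FOLLOW iteration:
initialize: $ ∈ FOLLOW(S)
[1]
  B→A B: FOLLOW(A) ⊇ FIRST(B) = {a,c}; new: +{a,c}
  S→c A: FOLLOW(A) ⊇ FOLLOW(S) ⊇ {$}; new: +{$}
  S→c B: FOLLOW(B) ⊇ FOLLOW(S) ⊇ {$}; new: +{$}
  FOLLOW[S]={$}  FOLLOW[A]={$,a,c}  FOLLOW[B]={$}
[2] — fixpoint
  FOLLOW[S]={$}  FOLLOW[A]={$,a,c}  FOLLOW[B]={$}

FOLLOW(A) = ["$", "a", "c"]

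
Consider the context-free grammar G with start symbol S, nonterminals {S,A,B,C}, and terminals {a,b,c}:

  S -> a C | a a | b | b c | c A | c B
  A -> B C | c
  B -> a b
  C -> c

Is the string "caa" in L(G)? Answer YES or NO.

CNF form of G:
  S -> T0 C | T0 T0 | T1 T2 | T2 A | T2 B | b
  A -> B C | c
  B -> T0 T1
  C -> c
  T0 -> a
  T1 -> b
  T2 -> c

Fill CYK table bottom-up:
  [0..0]={A,C,T2}  "c"  orig:{A,C}
  [1..1]={T0}  "a"  orig:{}
  [2..2]={T0}  "a"  orig:{}
  [0..1]=∅  "ca"
  [1..2]={S}  "aa"
  [0..2]=∅  "caa"

S ∉ T[0,2] ⇒ NO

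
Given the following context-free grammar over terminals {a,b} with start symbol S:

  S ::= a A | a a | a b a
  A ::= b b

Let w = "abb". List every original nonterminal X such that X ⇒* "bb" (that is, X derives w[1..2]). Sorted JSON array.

Convert to CNF:
  S -> T1 A | T1 T1 | T1 X2
  A -> T0 T0
  T0 -> b
  T1 -> a
  X2 -> T0 T1

CYK fill, restricted to cells inside w[1..2]:
  cell(1,1) b: {T0}  orig:{}
  cell(2,2) b: {T0}  orig:{}
  cell(1,2) bb: {A}

Original NTs in T[1,2] deriving "bb": ["A"]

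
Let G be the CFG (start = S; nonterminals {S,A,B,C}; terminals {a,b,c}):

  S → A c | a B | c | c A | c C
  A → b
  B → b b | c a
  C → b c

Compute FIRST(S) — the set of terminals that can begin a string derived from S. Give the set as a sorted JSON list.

FIRST iteration:
pass 1:
  A via A→b: +{b}
  B via B→b b: +{b}
  B via B→c a: +{c}
  C via C→b c: +{b}
  S via S→A c: +{b}
  S via S→a B: +{a}
  S via S→c: +{c}
  S: {a,b,c}  A: {b}  B: {b,c}  C: {b}
pass 2: done
  S: {a,b,c}  A: {b}  B: {b,c}  C: {b}

FIRST(S) = ["a", "b", "c"]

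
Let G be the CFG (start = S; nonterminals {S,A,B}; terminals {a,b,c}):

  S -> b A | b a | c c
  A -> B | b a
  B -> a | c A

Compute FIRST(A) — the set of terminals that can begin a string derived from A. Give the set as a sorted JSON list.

Compute FIRST by fixpoint:
round 1:
  A via A→b a: +{b}
  B via B→a: +{a}
  B via B→c A: +{c}
  S via S→b A: +{b}
  S via S→c c: +{c}
  S: {b,c}  A: {b}  B: {a,c}
round 2:
  A via A→B: +{a,c}
  S: {b,c}  A: {a,b,c}  B: {a,c}
round 3: (no change)
  S: {b,c}  A: {a,b,c}  B: {a,c}

FIRST(A) = ["a", "b", "c"]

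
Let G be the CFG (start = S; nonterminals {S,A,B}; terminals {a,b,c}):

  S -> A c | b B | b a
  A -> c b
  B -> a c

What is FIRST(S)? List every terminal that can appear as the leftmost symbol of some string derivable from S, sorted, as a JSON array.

FIRST iteration:
pass 1:
  A via A→c b: +{c}
  B via B→a c: +{a}
  S via S→A c: +{c}
  S via S→b B: +{b}
  FIRST(S)={b,c}  FIRST(A)={c}  FIRST(B)={a}
pass 2: (no change)
  FIRST(S)={b,c}  FIRST(A)={c}  FIRST(B)={a}

FIRST(S) = ["b", "c"]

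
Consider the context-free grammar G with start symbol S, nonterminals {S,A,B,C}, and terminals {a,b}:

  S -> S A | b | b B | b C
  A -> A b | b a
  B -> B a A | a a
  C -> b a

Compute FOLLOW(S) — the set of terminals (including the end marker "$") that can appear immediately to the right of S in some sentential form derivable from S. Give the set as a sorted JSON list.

FIRST sets, iterate to fixpoint:
pass 1:
  A via A→b a: +{b}
  B via B→a a: +{a}
  C via C→b a: +{b}
  S via S→b: +{b}
  FIRST[S]={b}  FIRST[A]={b}  FIRST[B]={a}  FIRST[C]={b}
pass 2: done
  FIRST[S]={b}  FIRST[A]={b}  FIRST[B]={a}  FIRST[C]={b}

FOLLOW iteration:
initialize: $ ∈ FOLLOW(S)
pass 1:
  A→A b: FOLLOW(A) ⊇ FIRST(b) = {b}; new: +{b}
  B→B a A: FOLLOW(B) ⊇ FIRST(a) = {a}; new: +{a}
  B→B a A: FOLLOW(A) ⊇ FOLLOW(B) ⊇ {a}; new: +{a}
  S→S A: FOLLOW(S) ⊇ FIRST(A) = {b}; new: +{b}
  S→S A: FOLLOW(A) ⊇ FOLLOW(S) ⊇ {$,b}; new: +{$}
  S→b B: FOLLOW(B) ⊇ FOLLOW(S) ⊇ {$,b}; new: +{$,b}
  S→b C: FOLLOW(C) ⊇ FOLLOW(S) ⊇ {$,b}; new: +{$,b}
  FOLLOW(S)={$,b}  FOLLOW(A)={$,a,b}  FOLLOW(B)={$,a,b}  FOLLOW(C)={$,b}
pass 2: (stable)
  FOLLOW(S)={$,b}  FOLLOW(A)={$,a,b}  FOLLOW(B)={$,a,b}  FOLLOW(C)={$,b}

FOLLOW(S) = ["$", "b"]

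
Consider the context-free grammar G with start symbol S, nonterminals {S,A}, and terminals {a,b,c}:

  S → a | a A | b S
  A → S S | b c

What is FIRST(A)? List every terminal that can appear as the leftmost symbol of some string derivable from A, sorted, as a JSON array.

Compute FIRST by fixpoint:
round 1:
  A via A→b c: +{b}
  S via S→a: +{a}
  S via S→b S: +{b}
  S: {a,b}  A: {b}
round 2:
  A via A→S S: +{a}
  S: {a,b}  A: {a,b}
round 3: done
  S: {a,b}  A: {a,b}

FIRST(A) = ["a", "b"]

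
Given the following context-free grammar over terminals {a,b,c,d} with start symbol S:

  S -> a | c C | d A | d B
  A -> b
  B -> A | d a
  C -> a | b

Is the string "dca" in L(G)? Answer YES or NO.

CNF form of G:
  S -> T0 A | T0 B | T2 C | a
  A -> b
  B -> T0 T1 | b
  C -> a | b
  T0 -> d
  T1 -> a
  T2 -> c

CYK table (by increasing span):
  T[0,0] 'd' = {T0}  orig:{}
  T[1,1] 'c' = {T2}  orig:{}
  T[2,2] 'a' = {C,S,T1}  orig:{C,S}
  T[0,1] 'dc' = ∅
  T[1,2] 'ca' = {S}
  T[0,2] 'dca' = ∅

S ∉ T[0,2] ⇒ NO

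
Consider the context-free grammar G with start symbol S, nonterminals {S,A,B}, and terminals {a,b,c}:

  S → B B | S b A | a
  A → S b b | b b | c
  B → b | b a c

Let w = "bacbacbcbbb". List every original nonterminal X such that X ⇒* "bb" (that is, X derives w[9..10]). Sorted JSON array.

CNF form of G:
  S -> B B | S X5 | a
  A -> S X3 | T0 T0 | c
  B -> T0 X4 | b
  T0 -> b
  T1 -> a
  T2 -> c
  X3 -> T0 T0
  X4 -> T1 T2
  X5 -> T0 A

CYK fill — only the sub-triangle for w[9..10]:
  cell(9,9) b: {B,T0}  orig:{B}
  cell(10,10) b: {B,T0}  orig:{B}
  cell(9,10) bb: {A,S,X3}  orig:{A,S}

Original NTs in T[9,10] deriving "bb": ["A", "S"]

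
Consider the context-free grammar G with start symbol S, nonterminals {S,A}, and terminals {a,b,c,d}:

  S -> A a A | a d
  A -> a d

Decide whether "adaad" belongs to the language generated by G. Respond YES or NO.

Convert to CNF:
  S -> A X2 | T0 T1
  A -> T0 T1
  T0 -> a
  T1 -> d
  X2 -> T0 A

CYK fill:
  T[0,0] 'a' = {T0}  orig:{}
  T[1,1] 'd' = {T1}  orig:{}
  T[2,2] 'a' = {T0}  orig:{}
  T[3,3] 'a' = {T0}  orig:{}
  T[4,4] 'd' = {T1}  orig:{}
  T[0,1] 'ad' = {A,S}
  T[1,2] 'da' = ∅
  T[2,3] 'aa' = ∅
  T[3,4] 'ad' = {A,S}
  T[0,2] 'ada' = ∅
  T[1,3] 'daa' = ∅
  T[2,4] 'aad' = {X2}  orig:{}
  T[0,3] 'adaa' = ∅
  T[1,4] 'daad' = ∅
  T[0,4] 'adaad' = {S}

S ∈ T[0,4] ⇒ YES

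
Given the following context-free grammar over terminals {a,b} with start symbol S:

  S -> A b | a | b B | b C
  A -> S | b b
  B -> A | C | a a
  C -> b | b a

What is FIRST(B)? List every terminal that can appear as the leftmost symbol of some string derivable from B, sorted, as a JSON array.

FIRST sets, iterate to fixpoint:
round 1:
  A via A→b b: +{b}
  B via B→A: +{b}
  B via B→a a: +{a}
  C via C→b: +{b}
  S via S→A b: +{b}
  S via S→a: +{a}
  FIRST(S)={a,b}  FIRST(A)={b}  FIRST(B)={a,b}  FIRST(C)={b}
round 2:
  A via A→S: +{a}
  FIRST(S)={a,b}  FIRST(A)={a,b}  FIRST(B)={a,b}  FIRST(C)={b}
round 3: done
  FIRST(S)={a,b}  FIRST(A)={a,b}  FIRST(B)={a,b}  FIRST(C)={b}

FIRST(B) = ["a", "b"]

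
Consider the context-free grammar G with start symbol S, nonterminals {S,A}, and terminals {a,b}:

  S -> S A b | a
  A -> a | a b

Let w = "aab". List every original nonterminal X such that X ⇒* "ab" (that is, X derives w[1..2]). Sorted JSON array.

Convert to CNF:
  S -> S X2 | a
  A -> T0 T1 | a
  T0 -> a
  T1 -> b
  X2 -> A T1

CYK table (by increasing span) — only the sub-triangle for w[1..2]:
  [1..1]={A,S,T0}  "a"  orig:{A,S}
  [2..2]={T1}  "b"  orig:{}
  [1..2]={A,X2}  "ab"  orig:{A}

Original NTs in T[1,2] deriving "ab": ["A"]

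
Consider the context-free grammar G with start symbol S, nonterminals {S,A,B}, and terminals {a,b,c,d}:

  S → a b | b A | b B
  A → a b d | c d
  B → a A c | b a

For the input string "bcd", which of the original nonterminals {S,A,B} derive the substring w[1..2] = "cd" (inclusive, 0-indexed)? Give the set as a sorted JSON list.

CNF form of G:
  S -> T0 T1 | T1 A | T1 B
  A -> T0 X4 | T3 T2
  B -> T0 X5 | T1 T0
  T0 -> a
  T1 -> b
  T2 -> d
  T3 -> c
  X4 -> T1 T2
  X5 -> A T3

Fill CYK table bottom-up (cells [i..j] with 1 ≤ i ≤ j ≤ 2 only):
  cell(1,1) c: {T3}  orig:{}
  cell(2,2) d: {T2}  orig:{}
  cell(1,2) cd: {A}

Original NTs in T[1,2] deriving "cd": ["A"]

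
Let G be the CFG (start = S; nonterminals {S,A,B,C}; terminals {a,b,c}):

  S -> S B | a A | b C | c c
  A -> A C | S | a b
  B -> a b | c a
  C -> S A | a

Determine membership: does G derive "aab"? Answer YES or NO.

Convert to CNF:
  S -> S B | T0 A | T1 C | T2 T2
  A -> A C | S B | T0 A | T0 T1 | T1 C | T2 T2
  B -> T0 T1 | T2 T0
  C -> S A | a
  T0 -> a
  T1 -> b
  T2 -> c

CYK fill:
  cell(0,0) a: {C,T0}  orig:{C}
  cell(1,1) a: {C,T0}  orig:{C}
  cell(2,2) b: {T1}  orig:{}
  cell(0,1) aa: ∅
  cell(1,2) ab: {A,B}
  cell(0,2) aab: {A,S}

S ∈ T[0,2] ⇒ YES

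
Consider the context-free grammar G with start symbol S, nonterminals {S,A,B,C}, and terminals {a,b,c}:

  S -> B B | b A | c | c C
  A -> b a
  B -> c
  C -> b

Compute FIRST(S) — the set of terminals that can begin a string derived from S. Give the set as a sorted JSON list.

FIRST sets, iterate to fixpoint:
iter 1:
  A via A→b a: +{b}
  B via B→c: +{c}
  C via C→b: +{b}
  S via S→B B: +{c}
  S via S→b A: +{b}
  FIRST[S]={b,c}  FIRST[A]={b}  FIRST[B]={c}  FIRST[C]={b}
iter 2: — fixpoint
  FIRST[S]={b,c}  FIRST[A]={b}  FIRST[B]={c}  FIRST[C]={b}

FIRST(S) = ["b", "c"]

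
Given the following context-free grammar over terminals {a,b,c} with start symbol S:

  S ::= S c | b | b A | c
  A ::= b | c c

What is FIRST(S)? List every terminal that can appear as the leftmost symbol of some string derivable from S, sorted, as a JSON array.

FIRST iteration:
round 1:
  A via A→b: +{b}
  A via A→c c: +{c}
  S via S→b: +{b}
  S via S→c: +{c}
  FIRST(S)={b,c}  FIRST(A)={b,c}
round 2: — fixpoint
  FIRST(S)={b,c}  FIRST(A)={b,c}

FIRST(S) = ["b", "c"]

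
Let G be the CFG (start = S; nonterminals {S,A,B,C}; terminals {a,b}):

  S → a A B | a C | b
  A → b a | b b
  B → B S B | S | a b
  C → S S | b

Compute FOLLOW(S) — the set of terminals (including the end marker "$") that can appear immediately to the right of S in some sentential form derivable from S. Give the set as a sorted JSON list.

FIRST iteration:
[1]
  A via A→b a: +{b}
  B via B→a b: +{a}
  C via C→b: +{b}
  S via S→a A B: +{a}
  S via S→b: +{b}
  S: {a,b}  A: {b}  B: {a}  C: {b}
[2]
  B via B→S: +{b}
  C via C→S S: +{a}
  S: {a,b}  A: {b}  B: {a,b}  C: {a,b}
[3] — fixpoint
  S: {a,b}  A: {b}  B: {a,b}  C: {a,b}

FOLLOW iteration:
FOLLOW(S) := {$}
iter 1:
  B→B S B: FOLLOW(B) ⊇ FIRST(S) = {a,b}; new: +{a,b}
  B→B S B: FOLLOW(S) ⊇ FIRST(B) = {a,b}; new: +{a,b}
  S→a A B: FOLLOW(A) ⊇ FIRST(B) = {a,b}; new: +{a,b}
  S→a A B: FOLLOW(B) ⊇ FOLLOW(S) ⊇ {$,a,b}; new: +{$}
  S→a C: FOLLOW(C) ⊇ FOLLOW(S) ⊇ {$,a,b}; new: +{$,a,b}
  FOLLOW[S]={$,a,b}  FOLLOW[A]={a,b}  FOLLOW[B]={$,a,b}  FOLLOW[C]={$,a,b}
iter 2: (stable)
  FOLLOW[S]={$,a,b}  FOLLOW[A]={a,b}  FOLLOW[B]={$,a,b}  FOLLOW[C]={$,a,b}

FOLLOW(S) = ["$", "a", "b"]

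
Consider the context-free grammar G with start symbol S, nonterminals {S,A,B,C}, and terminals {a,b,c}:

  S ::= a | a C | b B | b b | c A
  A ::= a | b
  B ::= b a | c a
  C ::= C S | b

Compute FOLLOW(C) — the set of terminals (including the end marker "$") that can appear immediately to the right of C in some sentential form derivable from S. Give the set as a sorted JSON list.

Compute FIRST by fixpoint:
round 1:
  A via A→a: +{a}
  A via A→b: +{b}
  B via B→b a: +{b}
  B via B→c a: +{c}
  C via C→b: +{b}
  S via S→a: +{a}
  S via S→b B: +{b}
  S via S→c A: +{c}
  S: {a,b,c}  A: {a,b}  B: {b,c}  C: {b}
round 2: done
  S: {a,b,c}  A: {a,b}  B: {b,c}  C: {b}

FOLLOW iteration:
initialize: $ ∈ FOLLOW(S)
[1]
  C→C S: FOLLOW(C) ⊇ FIRST(S) = {a,b,c}; new: +{a,b,c}
  C→C S: FOLLOW(S) ⊇ FOLLOW(C) ⊇ {a,b,c}; new: +{a,b,c}
  S→a C: FOLLOW(C) ⊇ FOLLOW(S) ⊇ {$,a,b,c}; new: +{$}
  S→b B: FOLLOW(B) ⊇ FOLLOW(S) ⊇ {$,a,b,c}; new: +{$,a,b,c}
  S→c A: FOLLOW(A) ⊇ FOLLOW(S) ⊇ {$,a,b,c}; new: +{$,a,b,c}
  FOLLOW[S]={$,a,b,c}  FOLLOW[A]={$,a,b,c}  FOLLOW[B]={$,a,b,c}  FOLLOW[C]={$,a,b,c}
[2] done
  FOLLOW[S]={$,a,b,c}  FOLLOW[A]={$,a,b,c}  FOLLOW[B]={$,a,b,c}  FOLLOW[C]={$,a,b,c}

FOLLOW(C) = ["$", "a", "b", "c"]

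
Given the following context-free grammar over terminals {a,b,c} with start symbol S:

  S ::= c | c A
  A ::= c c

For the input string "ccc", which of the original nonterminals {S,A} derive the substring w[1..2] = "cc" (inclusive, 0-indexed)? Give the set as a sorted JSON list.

CNF form of G:
  S -> T0 A | c
  A -> T0 T0
  T0 -> c

CYK table (by increasing span), restricted to cells inside w[1..2]:
  cell(1,1) c: {S,T0}  orig:{S}
  cell(2,2) c: {S,T0}  orig:{S}
  cell(1,2) cc: {A}

Original NTs in T[1,2] deriving "cc": ["A"]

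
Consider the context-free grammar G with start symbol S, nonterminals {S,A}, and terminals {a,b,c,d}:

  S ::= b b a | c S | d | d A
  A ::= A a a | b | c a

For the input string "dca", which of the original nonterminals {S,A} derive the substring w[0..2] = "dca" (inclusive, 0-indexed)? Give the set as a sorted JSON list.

Convert to CNF:
  S -> T1 S | T2 X5 | T3 A | d
  A -> A X4 | T1 T0 | b
  T0 -> a
  T1 -> c
  T2 -> b
  T3 -> d
  X4 -> T0 T0
  X5 -> T2 T0

CYK table (by increasing span), restricted to cells inside w[0..2]:
  cell(0,0) d: {S,T3}  orig:{S}
  cell(1,1) c: {T1}  orig:{}
  cell(2,2) a: {T0}  orig:{}
  cell(0,1) dc: ∅
  cell(1,2) ca: {A}
  cell(0,2) dca: {S}

Original NTs in T[0,2] deriving "dca": ["S"]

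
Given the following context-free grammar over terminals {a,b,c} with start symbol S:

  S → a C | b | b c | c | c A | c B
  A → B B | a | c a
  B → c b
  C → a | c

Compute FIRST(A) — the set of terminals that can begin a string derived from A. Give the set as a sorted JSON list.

Compute FIRST by fixpoint:
round 1:
  A via A→a: +{a}
  A via A→c a: +{c}
  B via B→c b: +{c}
  C via C→a: +{a}
  C via C→c: +{c}
  S via S→a C: +{a}
  S via S→b: +{b}
  S via S→c: +{c}
  FIRST(S)={a,b,c}  FIRST(A)={a,c}  FIRST(B)={c}  FIRST(C)={a,c}
round 2: (no change)
  FIRST(S)={a,b,c}  FIRST(A)={a,c}  FIRST(B)={c}  FIRST(C)={a,c}

FIRST(A) = ["a", "c"]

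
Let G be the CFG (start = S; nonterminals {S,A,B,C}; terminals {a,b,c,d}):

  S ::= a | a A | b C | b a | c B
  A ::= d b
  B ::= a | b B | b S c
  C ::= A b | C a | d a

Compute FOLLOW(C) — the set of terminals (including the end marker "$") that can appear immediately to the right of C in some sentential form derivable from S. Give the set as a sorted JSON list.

Compute FIRST by fixpoint:
iter 1:
  A via A→d b: +{d}
  B via B→a: +{a}
  B via B→b B: +{b}
  C via C→A b: +{d}
  S via S→a: +{a}
  S via S→b C: +{b}
  S via S→c B: +{c}
  FIRST(S)={a,b,c}  FIRST(A)={d}  FIRST(B)={a,b}  FIRST(C)={d}
iter 2: — fixpoint
  FIRST(S)={a,b,c}  FIRST(A)={d}  FIRST(B)={a,b}  FIRST(C)={d}

Compute FOLLOW by fixpoint:
seed FOLLOW(S) with $
round 1:
  B→b S c: FOLLOW(S) ⊇ FIRST(c) = {c}; new: +{c}
  C→A b: FOLLOW(A) ⊇ FIRST(b) = {b}; new: +{b}
  C→C a: FOLLOW(C) ⊇ FIRST(a) = {a}; new: +{a}
  S→a A: FOLLOW(A) ⊇ FOLLOW(S) ⊇ {$,c}; new: +{$,c}
  S→b C: FOLLOW(C) ⊇ FOLLOW(S) ⊇ {$,c}; new: +{$,c}
  S→c B: FOLLOW(B) ⊇ FOLLOW(S) ⊇ {$,c}; new: +{$,c}
  FOLLOW(S)={$,c}  FOLLOW(A)={$,b,c}  FOLLOW(B)={$,c}  FOLLOW(C)={$,a,c}
round 2: (no change)
  FOLLOW(S)={$,c}  FOLLOW(A)={$,b,c}  FOLLOW(B)={$,c}  FOLLOW(C)={$,a,c}

FOLLOW(C) = ["$", "a", "c"]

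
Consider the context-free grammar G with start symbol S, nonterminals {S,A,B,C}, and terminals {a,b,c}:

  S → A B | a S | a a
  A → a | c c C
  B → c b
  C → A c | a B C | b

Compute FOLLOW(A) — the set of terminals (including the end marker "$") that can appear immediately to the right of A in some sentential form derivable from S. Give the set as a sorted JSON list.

FIRST iteration:
iter 1:
  A via A→a: +{a}
  A via A→c c C: +{c}
  B via B→c b: +{c}
  C via C→A c: +{a,c}
  C via C→b: +{b}
  S via S→A B: +{a,c}
  FIRST(S)={a,c}  FIRST(A)={a,c}  FIRST(B)={c}  FIRST(C)={a,b,c}
iter 2: (no change)
  FIRST(S)={a,c}  FIRST(A)={a,c}  FIRST(B)={c}  FIRST(C)={a,b,c}

FOLLOW iteration:
seed FOLLOW(S) with $
round 1:
  C→A c: FOLLOW(A) ⊇ FIRST(c) = {c}; new: +{c}
  C→a B C: FOLLOW(B) ⊇ FIRST(C) = {a,b,c}; new: +{a,b,c}
  S→A B: FOLLOW(B) ⊇ FOLLOW(S) ⊇ {$}; new: +{$}
  S: {$}  A: {c}  B: {$,a,b,c}  C: {}
round 2:
  A→c c C: FOLLOW(C) ⊇ FOLLOW(A) ⊇ {c}; new: +{c}
  S: {$}  A: {c}  B: {$,a,b,c}  C: {c}
round 3: done
  S: {$}  A: {c}  B: {$,a,b,c}  C: {c}

FOLLOW(A) = ["c"]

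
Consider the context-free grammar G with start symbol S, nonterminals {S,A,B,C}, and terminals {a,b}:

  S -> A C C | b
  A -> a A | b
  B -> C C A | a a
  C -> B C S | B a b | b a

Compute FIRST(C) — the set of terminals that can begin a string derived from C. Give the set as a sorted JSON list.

Compute FIRST by fixpoint:
[1]
  A via A→a A: +{a}
  A via A→b: +{b}
  B via B→a a: +{a}
  C via C→B C S: +{a}
  C via C→b a: +{b}
  S via S→A C C: +{a,b}
  FIRST(S)={a,b}  FIRST(A)={a,b}  FIRST(B)={a}  FIRST(C)={a,b}
[2]
  B via B→C C A: +{b}
  FIRST(S)={a,b}  FIRST(A)={a,b}  FIRST(B)={a,b}  FIRST(C)={a,b}
[3] done
  FIRST(S)={a,b}  FIRST(A)={a,b}  FIRST(B)={a,b}  FIRST(C)={a,b}

FIRST(C) = ["a", "b"]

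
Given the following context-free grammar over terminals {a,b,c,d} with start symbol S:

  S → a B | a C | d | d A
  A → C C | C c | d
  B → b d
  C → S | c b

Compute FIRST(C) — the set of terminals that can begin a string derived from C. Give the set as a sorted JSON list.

Compute FIRST by fixpoint:
iter 1:
  A via A→d: +{d}
  B via B→b d: +{b}
  C via C→c b: +{c}
  S via S→a B: +{a}
  S via S→d: +{d}
  S: {a,d}  A: {d}  B: {b}  C: {c}
iter 2:
  A via A→C C: +{c}
  C via C→S: +{a,d}
  S: {a,d}  A: {c,d}  B: {b}  C: {a,c,d}
iter 3:
  A via A→C C: +{a}
  S: {a,d}  A: {a,c,d}  B: {b}  C: {a,c,d}
iter 4: (no change)
  S: {a,d}  A: {a,c,d}  B: {b}  C: {a,c,d}

FIRST(C) = ["a", "c", "d"]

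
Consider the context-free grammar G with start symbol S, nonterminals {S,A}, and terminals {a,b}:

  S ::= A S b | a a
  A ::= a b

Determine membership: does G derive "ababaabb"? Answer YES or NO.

CNF form of G:
  S -> A X2 | T0 T0
  A -> T0 T1
  T0 -> a
  T1 -> b
  X2 -> S T1

Fill CYK table bottom-up:
  cell(0,0) a: {T0}  orig:{}
  cell(1,1) b: {T1}  orig:{}
  cell(2,2) a: {T0}  orig:{}
  cell(3,3) b: {T1}  orig:{}
  cell(4,4) a: {T0}  orig:{}
  cell(5,5) a: {T0}  orig:{}
  cell(6,6) b: {T1}  orig:{}
  cell(7,7) b: {T1}  orig:{}
  cell(0,1) ab: {A}
  cell(1,2) ba: ∅
  cell(2,3) ab: {A}
  cell(3,4) ba: ∅
  cell(4,5) aa: {S}
  cell(5,6) ab: {A}
  cell(6,7) bb: ∅
  cell(0,2) aba: ∅
  cell(1,3) bab: ∅
  cell(2,4) aba: ∅
  cell(3,5) baa: ∅
  cell(4,6) aab: {X2}  orig:{}
  cell(5,7) abb: ∅
  cell(0,3) abab: ∅
  cell(1,4) baba: ∅
  cell(2,5) abaa: ∅
  cell(3,6) baab: ∅
  cell(4,7) aabb: ∅
  cell(0,4) ababa: ∅
  cell(1,5) babaa: ∅
  cell(2,6) abaab: {S}
  cell(3,7) baabb: ∅
  cell(0,5) ababaa: ∅
  cell(1,6) babaab: ∅
  cell(2,7) abaabb: {X2}  orig:{}
  cell(0,6) ababaab: ∅
  cell(1,7) babaabb: ∅
  cell(0,7) ababaabb: {S}

S ∈ T[0,7] ⇒ YES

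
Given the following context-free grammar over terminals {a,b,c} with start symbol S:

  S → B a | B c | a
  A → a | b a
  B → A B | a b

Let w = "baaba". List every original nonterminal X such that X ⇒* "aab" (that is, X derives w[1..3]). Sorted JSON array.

CNF form of G:
  S -> B T1 | B T2 | a
  A -> T0 T1 | a
  B -> A B | T1 T0
  T0 -> b
  T1 -> a
  T2 -> c

CYK table (by increasing span), restricted to cells inside w[1..3]:
  [1..1]={A,S,T1}  "a"  orig:{A,S}
  [2..2]={A,S,T1}  "a"  orig:{A,S}
  [3..3]={T0}  "b"  orig:{}
  [1..2]=∅  "aa"
  [2..3]={B}  "ab"
  [1..3]={B}  "aab"

Original NTs in T[1,3] deriving "aab": ["B"]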